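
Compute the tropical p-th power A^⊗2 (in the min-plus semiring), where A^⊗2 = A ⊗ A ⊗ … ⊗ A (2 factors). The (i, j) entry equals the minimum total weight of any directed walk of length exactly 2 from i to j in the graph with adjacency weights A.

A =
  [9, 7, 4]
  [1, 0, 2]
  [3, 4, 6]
A^⊗2 =
  [7, 7, 9]
  [1, 0, 2]
  [5, 4, 6]

Each entry (A^⊗2)_ij equals the minimum over all length-2 walks i = v_0 → v_1 → … → v_2 = j of Σ_t A[v_t][v_{t+1}]. For example, for (i, j) = (0, 2) we minimise over 3 possible intermediate vertex sequences; the minimum is 9, attained along the walk 0 → 1 → 2.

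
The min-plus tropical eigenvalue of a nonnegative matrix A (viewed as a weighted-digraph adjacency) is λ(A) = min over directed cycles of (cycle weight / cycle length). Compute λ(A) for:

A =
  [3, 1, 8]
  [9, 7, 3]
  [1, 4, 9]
λ(A) = 5/3

Enumerate directed cycles and compute their means (weight / length). Sample:
  cycle 0 → 0: weight = 3, length = 1, mean = 3/1 ≈ 3.000
  cycle 1 → 1: weight = 7, length = 1, mean = 7/1 ≈ 7.000
  cycle 2 → 2: weight = 9, length = 1, mean = 9/1 ≈ 9.000
  cycle 0 → 1 → 0: weight = 10, length = 2, mean = 10/2 ≈ 5.000
  cycle 0 → 2 → 0: weight = 9, length = 2, mean = 9/2 ≈ 4.500
  cycle 1 → 0 → 1: weight = 10, length = 2, mean = 10/2 ≈ 5.000
Minimum mean = 1.667, attained e.g. along the cycle 0 → 1 → 2 → 0 with weight 5 and length 3. So λ(A) = 5/3 = 5/3.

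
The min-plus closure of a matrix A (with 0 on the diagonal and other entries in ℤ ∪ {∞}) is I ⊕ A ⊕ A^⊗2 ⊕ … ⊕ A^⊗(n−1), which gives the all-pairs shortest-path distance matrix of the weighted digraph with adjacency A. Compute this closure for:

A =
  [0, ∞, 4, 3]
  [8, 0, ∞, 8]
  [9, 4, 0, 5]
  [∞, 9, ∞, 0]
Closure =
  [0, 8, 4, 3]
  [8, 0, 12, 8]
  [9, 4, 0, 5]
  [17, 9, 21, 0]

This is the Floyd-Warshall all-pairs shortest-path computation. For each intermediate vertex k = 0, 1, …, 3, update dist[i][j] ← min(dist[i][j], dist[i][k] + dist[k][j]). The final matrix gives, for each (i, j), the minimum total weight of any directed path from i to j (possibly empty when i = j).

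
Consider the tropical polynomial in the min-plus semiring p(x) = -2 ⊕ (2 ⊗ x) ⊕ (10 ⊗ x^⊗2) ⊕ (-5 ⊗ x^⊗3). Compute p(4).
p(4) = -2

A tropical monomial a ⊗ x^⊗i evaluates to a + i · x. Evaluating each term at x = 4:
  Term 0 contributes -2 + 0 · 4 = -2
  Term 1 contributes 2 + 1 · 4 = 6
  Term 2 contributes 10 + 2 · 4 = 18
  Term 3 contributes -5 + 3 · 4 = 7
p(4) = ⊕ of these = min[-2, 6, 18, 7] = -2.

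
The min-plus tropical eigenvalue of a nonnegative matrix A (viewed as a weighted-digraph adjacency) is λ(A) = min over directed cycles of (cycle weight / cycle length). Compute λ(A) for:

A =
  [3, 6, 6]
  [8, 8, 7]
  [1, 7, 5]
λ(A) = 3

Enumerate directed cycles and compute their means (weight / length). Sample:
  cycle 0 → 0: weight = 3, length = 1, mean = 3/1 ≈ 3.000
  cycle 1 → 1: weight = 8, length = 1, mean = 8/1 ≈ 8.000
  cycle 2 → 2: weight = 5, length = 1, mean = 5/1 ≈ 5.000
  cycle 0 → 1 → 0: weight = 14, length = 2, mean = 14/2 ≈ 7.000
  cycle 0 → 2 → 0: weight = 7, length = 2, mean = 7/2 ≈ 3.500
  cycle 1 → 0 → 1: weight = 14, length = 2, mean = 14/2 ≈ 7.000
Minimum mean = 3.000, attained e.g. along the cycle 0 → 0 with weight 3 and length 1. So λ(A) = 3/1 = 3.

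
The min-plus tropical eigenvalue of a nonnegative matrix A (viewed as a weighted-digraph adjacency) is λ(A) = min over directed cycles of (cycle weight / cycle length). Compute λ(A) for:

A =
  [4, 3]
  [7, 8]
λ(A) = 4

Enumerate directed cycles and compute their means (weight / length). Sample:
  cycle 0 → 0: weight = 4, length = 1, mean = 4/1 ≈ 4.000
  cycle 1 → 1: weight = 8, length = 1, mean = 8/1 ≈ 8.000
  cycle 0 → 1 → 0: weight = 10, length = 2, mean = 10/2 ≈ 5.000
  cycle 1 → 0 → 1: weight = 10, length = 2, mean = 10/2 ≈ 5.000
Minimum mean = 4.000, attained e.g. along the cycle 0 → 0 with weight 4 and length 1. So λ(A) = 4/1 = 4.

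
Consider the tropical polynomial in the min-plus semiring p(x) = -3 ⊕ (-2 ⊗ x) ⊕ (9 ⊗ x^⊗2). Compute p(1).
p(1) = -3

A tropical monomial a ⊗ x^⊗i evaluates to a + i · x. Evaluating each term at x = 1:
  Term 0 contributes -3 + 0 · 1 = -3
  Term 1 contributes -2 + 1 · 1 = -1
  Term 2 contributes 9 + 2 · 1 = 11
p(1) = ⊕ of these = min[-3, -1, 11] = -3.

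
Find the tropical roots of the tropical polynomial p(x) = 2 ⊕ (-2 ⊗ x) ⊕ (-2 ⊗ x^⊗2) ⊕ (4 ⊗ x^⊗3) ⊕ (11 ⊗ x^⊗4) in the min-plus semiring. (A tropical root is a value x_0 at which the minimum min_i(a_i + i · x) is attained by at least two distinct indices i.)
Roots: {-7, -6, 0, 4}

Each tropical root is a break point of the lower envelope of the lines y = a_i + i · x (there are 5 lines, with slopes 0, 1, ..., 4). Only the lines that attain the minimum somewhere contribute to roots; other lines are dominated. Here the surviving (envelope) indices are i = 4, i = 3, i = 2, i = 1, i = 0.
Intersections between consecutive envelope lines give the roots: for adjacent envelope indices i < j the intersection is x = (a_i − a_j) / (j − i). Reading off the sorted break points: {-7, -6, 0, 4}.
Verification: at each break x_0, at least two indices attain the minimum of min_i(a_i + i · x_0).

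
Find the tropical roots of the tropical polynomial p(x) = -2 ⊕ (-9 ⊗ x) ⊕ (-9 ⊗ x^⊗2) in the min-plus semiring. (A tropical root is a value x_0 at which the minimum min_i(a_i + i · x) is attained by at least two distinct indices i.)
Roots: {0, 7}

Each tropical root is a break point of the lower envelope of the lines y = a_i + i · x (there are 3 lines, with slopes 0, 1, ..., 2). Only the lines that attain the minimum somewhere contribute to roots; other lines are dominated. Here the surviving (envelope) indices are i = 2, i = 1, i = 0.
Intersections between consecutive envelope lines give the roots: for adjacent envelope indices i < j the intersection is x = (a_i − a_j) / (j − i). Reading off the sorted break points: {0, 7}.
Verification: at each break x_0, at least two indices attain the minimum of min_i(a_i + i · x_0).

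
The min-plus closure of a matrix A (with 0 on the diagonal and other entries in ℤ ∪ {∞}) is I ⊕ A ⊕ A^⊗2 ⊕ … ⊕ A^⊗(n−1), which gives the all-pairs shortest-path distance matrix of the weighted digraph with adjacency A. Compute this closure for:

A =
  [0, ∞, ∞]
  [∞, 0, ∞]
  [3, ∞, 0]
Closure =
  [0, ∞, ∞]
  [∞, 0, ∞]
  [3, ∞, 0]

This is the Floyd-Warshall all-pairs shortest-path computation. For each intermediate vertex k = 0, 1, …, 2, update dist[i][j] ← min(dist[i][j], dist[i][k] + dist[k][j]). The final matrix gives, for each (i, j), the minimum total weight of any directed path from i to j (possibly empty when i = j).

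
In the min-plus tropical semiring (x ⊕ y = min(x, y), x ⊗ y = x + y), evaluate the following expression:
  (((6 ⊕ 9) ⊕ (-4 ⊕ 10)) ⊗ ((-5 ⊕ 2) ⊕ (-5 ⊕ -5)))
(((6 ⊕ 9) ⊕ (-4 ⊕ 10)) ⊗ ((-5 ⊕ 2) ⊕ (-5 ⊕ -5))) = -9

Expand innermost to outermost. Recall ⊕ takes the minimum of its arguments and ⊗ takes their sum. Working out the expression (((6 ⊕ 9) ⊕ (-4 ⊕ 10)) ⊗ ((-5 ⊕ 2) ⊕ (-5 ⊕ -5))) gives -9.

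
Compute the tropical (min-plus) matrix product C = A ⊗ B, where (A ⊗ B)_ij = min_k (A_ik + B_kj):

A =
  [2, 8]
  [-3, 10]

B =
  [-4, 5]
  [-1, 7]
A ⊗ B =
  [-2, 7]
  [-7, 2]

Apply the min-plus product entry-by-entry:
  C[0][0] = min over k of (A[0][0] + B[0][0] = 2 + -4 = -2, A[0][1] + B[1][0] = 8 + -1 = 7) = -2 (attained at k = 0)
  C[0][1] = min over k of (A[0][0] + B[0][1] = 2 + 5 = 7, A[0][1] + B[1][1] = 8 + 7 = 15) = 7 (attained at k = 0)
  C[1][0] = min over k of (A[1][0] + B[0][0] = -3 + -4 = -7, A[1][1] + B[1][0] = 10 + -1 = 9) = -7 (attained at k = 0)
  C[1][1] = min over k of (A[1][0] + B[0][1] = -3 + 5 = 2, A[1][1] + B[1][1] = 10 + 7 = 17) = 2 (attained at k = 0)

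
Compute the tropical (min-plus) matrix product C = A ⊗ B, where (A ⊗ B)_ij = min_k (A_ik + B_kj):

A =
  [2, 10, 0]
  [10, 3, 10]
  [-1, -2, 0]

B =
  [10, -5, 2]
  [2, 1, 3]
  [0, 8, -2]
A ⊗ B =
  [0, -3, -2]
  [5, 4, 6]
  [0, -6, -2]

Apply the min-plus product entry-by-entry:
  C[0][0] = min over k of (A[0][0] + B[0][0] = 2 + 10 = 12, A[0][1] + B[1][0] = 10 + 2 = 12, A[0][2] + B[2][0] = 0 + 0 = 0) = 0 (attained at k = 2)
  C[0][1] = min over k of (A[0][0] + B[0][1] = 2 + -5 = -3, A[0][1] + B[1][1] = 10 + 1 = 11, A[0][2] + B[2][1] = 0 + 8 = 8) = -3 (attained at k = 0)
  C[0][2] = min over k of (A[0][0] + B[0][2] = 2 + 2 = 4, A[0][1] + B[1][2] = 10 + 3 = 13, A[0][2] + B[2][2] = 0 + -2 = -2) = -2 (attained at k = 2)
  C[1][0] = min over k of (A[1][0] + B[0][0] = 10 + 10 = 20, A[1][1] + B[1][0] = 3 + 2 = 5, A[1][2] + B[2][0] = 10 + 0 = 10) = 5 (attained at k = 1)
  C[1][1] = min over k of (A[1][0] + B[0][1] = 10 + -5 = 5, A[1][1] + B[1][1] = 3 + 1 = 4, A[1][2] + B[2][1] = 10 + 8 = 18) = 4 (attained at k = 1)
  C[1][2] = min over k of (A[1][0] + B[0][2] = 10 + 2 = 12, A[1][1] + B[1][2] = 3 + 3 = 6, A[1][2] + B[2][2] = 10 + -2 = 8) = 6 (attained at k = 1)
  C[2][0] = min over k of (A[2][0] + B[0][0] = -1 + 10 = 9, A[2][1] + B[1][0] = -2 + 2 = 0, A[2][2] + B[2][0] = 0 + 0 = 0) = 0 (attained at k = 1)
  C[2][1] = min over k of (A[2][0] + B[0][1] = -1 + -5 = -6, A[2][1] + B[1][1] = -2 + 1 = -1, A[2][2] + B[2][1] = 0 + 8 = 8) = -6 (attained at k = 0)
  C[2][2] = min over k of (A[2][0] + B[0][2] = -1 + 2 = 1, A[2][1] + B[1][2] = -2 + 3 = 1, A[2][2] + B[2][2] = 0 + -2 = -2) = -2 (attained at k = 2)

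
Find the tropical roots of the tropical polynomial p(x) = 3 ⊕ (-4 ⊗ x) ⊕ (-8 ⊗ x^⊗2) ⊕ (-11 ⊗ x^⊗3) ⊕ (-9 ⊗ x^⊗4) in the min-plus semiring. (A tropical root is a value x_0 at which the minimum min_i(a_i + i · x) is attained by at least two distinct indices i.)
Roots: {-2, 3, 4, 7}

Each tropical root is a break point of the lower envelope of the lines y = a_i + i · x (there are 5 lines, with slopes 0, 1, ..., 4). Only the lines that attain the minimum somewhere contribute to roots; other lines are dominated. Here the surviving (envelope) indices are i = 4, i = 3, i = 2, i = 1, i = 0.
Intersections between consecutive envelope lines give the roots: for adjacent envelope indices i < j the intersection is x = (a_i − a_j) / (j − i). Reading off the sorted break points: {-2, 3, 4, 7}.
Verification: at each break x_0, at least two indices attain the minimum of min_i(a_i + i · x_0).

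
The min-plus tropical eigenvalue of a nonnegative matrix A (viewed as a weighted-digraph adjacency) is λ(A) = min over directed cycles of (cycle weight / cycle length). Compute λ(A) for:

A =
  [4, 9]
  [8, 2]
λ(A) = 2

Enumerate directed cycles and compute their means (weight / length). Sample:
  cycle 0 → 0: weight = 4, length = 1, mean = 4/1 ≈ 4.000
  cycle 1 → 1: weight = 2, length = 1, mean = 2/1 ≈ 2.000
  cycle 0 → 1 → 0: weight = 17, length = 2, mean = 17/2 ≈ 8.500
  cycle 1 → 0 → 1: weight = 17, length = 2, mean = 17/2 ≈ 8.500
Minimum mean = 2.000, attained e.g. along the cycle 1 → 1 with weight 2 and length 1. So λ(A) = 2/1 = 2.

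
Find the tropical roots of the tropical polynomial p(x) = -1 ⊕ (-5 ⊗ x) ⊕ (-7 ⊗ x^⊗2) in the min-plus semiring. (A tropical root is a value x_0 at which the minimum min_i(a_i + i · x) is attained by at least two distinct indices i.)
Roots: {2, 4}

Each tropical root is a break point of the lower envelope of the lines y = a_i + i · x (there are 3 lines, with slopes 0, 1, ..., 2). Only the lines that attain the minimum somewhere contribute to roots; other lines are dominated. Here the surviving (envelope) indices are i = 2, i = 1, i = 0.
Intersections between consecutive envelope lines give the roots: for adjacent envelope indices i < j the intersection is x = (a_i − a_j) / (j − i). Reading off the sorted break points: {2, 4}.
Verification: at each break x_0, at least two indices attain the minimum of min_i(a_i + i · x_0).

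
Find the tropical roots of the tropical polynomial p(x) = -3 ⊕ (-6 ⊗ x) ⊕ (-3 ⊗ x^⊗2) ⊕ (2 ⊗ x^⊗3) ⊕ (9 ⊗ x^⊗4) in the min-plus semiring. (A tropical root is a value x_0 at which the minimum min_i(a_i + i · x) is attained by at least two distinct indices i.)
Roots: {-7, -5, -3, 3}

Each tropical root is a break point of the lower envelope of the lines y = a_i + i · x (there are 5 lines, with slopes 0, 1, ..., 4). Only the lines that attain the minimum somewhere contribute to roots; other lines are dominated. Here the surviving (envelope) indices are i = 4, i = 3, i = 2, i = 1, i = 0.
Intersections between consecutive envelope lines give the roots: for adjacent envelope indices i < j the intersection is x = (a_i − a_j) / (j − i). Reading off the sorted break points: {-7, -5, -3, 3}.
Verification: at each break x_0, at least two indices attain the minimum of min_i(a_i + i · x_0).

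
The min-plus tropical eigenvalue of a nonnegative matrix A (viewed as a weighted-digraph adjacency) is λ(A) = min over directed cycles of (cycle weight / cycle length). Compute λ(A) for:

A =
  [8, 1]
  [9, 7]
λ(A) = 5

Enumerate directed cycles and compute their means (weight / length). Sample:
  cycle 0 → 0: weight = 8, length = 1, mean = 8/1 ≈ 8.000
  cycle 1 → 1: weight = 7, length = 1, mean = 7/1 ≈ 7.000
  cycle 0 → 1 → 0: weight = 10, length = 2, mean = 10/2 ≈ 5.000
  cycle 1 → 0 → 1: weight = 10, length = 2, mean = 10/2 ≈ 5.000
Minimum mean = 5.000, attained e.g. along the cycle 0 → 1 → 0 with weight 10 and length 2. So λ(A) = 10/2 = 5.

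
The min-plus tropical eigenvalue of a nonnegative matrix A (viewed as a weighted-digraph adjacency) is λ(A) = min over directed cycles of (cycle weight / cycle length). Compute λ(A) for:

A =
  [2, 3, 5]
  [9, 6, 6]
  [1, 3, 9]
λ(A) = 2

Enumerate directed cycles and compute their means (weight / length). Sample:
  cycle 0 → 0: weight = 2, length = 1, mean = 2/1 ≈ 2.000
  cycle 1 → 1: weight = 6, length = 1, mean = 6/1 ≈ 6.000
  cycle 2 → 2: weight = 9, length = 1, mean = 9/1 ≈ 9.000
  cycle 0 → 1 → 0: weight = 12, length = 2, mean = 12/2 ≈ 6.000
  cycle 0 → 2 → 0: weight = 6, length = 2, mean = 6/2 ≈ 3.000
  cycle 1 → 0 → 1: weight = 12, length = 2, mean = 12/2 ≈ 6.000
Minimum mean = 2.000, attained e.g. along the cycle 0 → 0 with weight 2 and length 1. So λ(A) = 2/1 = 2.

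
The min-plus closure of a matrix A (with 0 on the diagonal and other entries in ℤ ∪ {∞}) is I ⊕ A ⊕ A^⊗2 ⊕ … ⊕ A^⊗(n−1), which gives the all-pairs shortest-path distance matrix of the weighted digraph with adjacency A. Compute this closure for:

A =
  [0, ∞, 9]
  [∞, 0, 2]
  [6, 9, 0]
Closure =
  [0, 18, 9]
  [8, 0, 2]
  [6, 9, 0]

This is the Floyd-Warshall all-pairs shortest-path computation. For each intermediate vertex k = 0, 1, …, 2, update dist[i][j] ← min(dist[i][j], dist[i][k] + dist[k][j]). The final matrix gives, for each (i, j), the minimum total weight of any directed path from i to j (possibly empty when i = j).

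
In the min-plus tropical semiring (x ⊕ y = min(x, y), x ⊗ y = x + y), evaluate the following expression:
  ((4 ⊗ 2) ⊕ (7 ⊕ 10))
((4 ⊗ 2) ⊕ (7 ⊕ 10)) = 6

Expand innermost to outermost. Recall ⊕ takes the minimum of its arguments and ⊗ takes their sum. Working out the expression ((4 ⊗ 2) ⊕ (7 ⊕ 10)) gives 6.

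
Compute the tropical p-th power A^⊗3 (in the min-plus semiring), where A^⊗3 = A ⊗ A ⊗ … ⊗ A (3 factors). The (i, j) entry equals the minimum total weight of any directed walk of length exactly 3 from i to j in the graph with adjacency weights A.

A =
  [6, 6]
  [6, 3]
A^⊗3 =
  [15, 12]
  [12, 9]

Each entry (A^⊗3)_ij equals the minimum over all length-3 walks i = v_0 → v_1 → … → v_3 = j of Σ_t A[v_t][v_{t+1}]. For example, for (i, j) = (0, 1) we minimise over 4 possible intermediate vertex sequences; the minimum is 12, attained along the walk 0 → 1 → 1 → 1.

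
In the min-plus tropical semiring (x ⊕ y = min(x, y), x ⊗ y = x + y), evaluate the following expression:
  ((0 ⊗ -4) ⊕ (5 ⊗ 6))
((0 ⊗ -4) ⊕ (5 ⊗ 6)) = -4

Expand innermost to outermost. Recall ⊕ takes the minimum of its arguments and ⊗ takes their sum. Working out the expression ((0 ⊗ -4) ⊕ (5 ⊗ 6)) gives -4.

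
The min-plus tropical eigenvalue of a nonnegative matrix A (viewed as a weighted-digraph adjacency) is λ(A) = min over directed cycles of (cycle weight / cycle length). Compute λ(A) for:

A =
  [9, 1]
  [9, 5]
λ(A) = 5

Enumerate directed cycles and compute their means (weight / length). Sample:
  cycle 0 → 0: weight = 9, length = 1, mean = 9/1 ≈ 9.000
  cycle 1 → 1: weight = 5, length = 1, mean = 5/1 ≈ 5.000
  cycle 0 → 1 → 0: weight = 10, length = 2, mean = 10/2 ≈ 5.000
  cycle 1 → 0 → 1: weight = 10, length = 2, mean = 10/2 ≈ 5.000
Minimum mean = 5.000, attained e.g. along the cycle 1 → 1 with weight 5 and length 1. So λ(A) = 5/1 = 5.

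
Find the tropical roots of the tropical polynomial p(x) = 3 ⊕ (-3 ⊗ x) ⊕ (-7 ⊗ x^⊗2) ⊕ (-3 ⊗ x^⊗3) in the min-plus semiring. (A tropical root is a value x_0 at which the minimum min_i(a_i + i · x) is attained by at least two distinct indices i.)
Roots: {-4, 4, 6}

Each tropical root is a break point of the lower envelope of the lines y = a_i + i · x (there are 4 lines, with slopes 0, 1, ..., 3). Only the lines that attain the minimum somewhere contribute to roots; other lines are dominated. Here the surviving (envelope) indices are i = 3, i = 2, i = 1, i = 0.
Intersections between consecutive envelope lines give the roots: for adjacent envelope indices i < j the intersection is x = (a_i − a_j) / (j − i). Reading off the sorted break points: {-4, 4, 6}.
Verification: at each break x_0, at least two indices attain the minimum of min_i(a_i + i · x_0).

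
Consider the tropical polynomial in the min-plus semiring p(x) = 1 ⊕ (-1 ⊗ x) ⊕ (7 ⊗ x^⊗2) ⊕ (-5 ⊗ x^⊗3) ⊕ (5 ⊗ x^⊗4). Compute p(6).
p(6) = 1

A tropical monomial a ⊗ x^⊗i evaluates to a + i · x. Evaluating each term at x = 6:
  Term 0 contributes 1 + 0 · 6 = 1
  Term 1 contributes -1 + 1 · 6 = 5
  Term 2 contributes 7 + 2 · 6 = 19
  Term 3 contributes -5 + 3 · 6 = 13
  Term 4 contributes 5 + 4 · 6 = 29
p(6) = ⊕ of these = min[1, 5, 19, 13, 29] = 1.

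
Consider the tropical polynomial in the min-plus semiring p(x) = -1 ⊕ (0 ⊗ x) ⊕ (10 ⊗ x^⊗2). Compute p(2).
p(2) = -1

A tropical monomial a ⊗ x^⊗i evaluates to a + i · x. Evaluating each term at x = 2:
  Term 0 contributes -1 + 0 · 2 = -1
  Term 1 contributes 0 + 1 · 2 = 2
  Term 2 contributes 10 + 2 · 2 = 14
p(2) = ⊕ of these = min[-1, 2, 14] = -1.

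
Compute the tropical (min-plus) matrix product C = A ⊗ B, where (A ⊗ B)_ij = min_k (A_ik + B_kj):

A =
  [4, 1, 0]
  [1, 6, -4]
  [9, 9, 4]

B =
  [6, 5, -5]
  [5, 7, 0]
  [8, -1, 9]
A ⊗ B =
  [6, -1, -1]
  [4, -5, -4]
  [12, 3, 4]

Apply the min-plus product entry-by-entry:
  C[0][0] = min over k of (A[0][0] + B[0][0] = 4 + 6 = 10, A[0][1] + B[1][0] = 1 + 5 = 6, A[0][2] + B[2][0] = 0 + 8 = 8) = 6 (attained at k = 1)
  C[0][1] = min over k of (A[0][0] + B[0][1] = 4 + 5 = 9, A[0][1] + B[1][1] = 1 + 7 = 8, A[0][2] + B[2][1] = 0 + -1 = -1) = -1 (attained at k = 2)
  C[0][2] = min over k of (A[0][0] + B[0][2] = 4 + -5 = -1, A[0][1] + B[1][2] = 1 + 0 = 1, A[0][2] + B[2][2] = 0 + 9 = 9) = -1 (attained at k = 0)
  C[1][0] = min over k of (A[1][0] + B[0][0] = 1 + 6 = 7, A[1][1] + B[1][0] = 6 + 5 = 11, A[1][2] + B[2][0] = -4 + 8 = 4) = 4 (attained at k = 2)
  C[1][1] = min over k of (A[1][0] + B[0][1] = 1 + 5 = 6, A[1][1] + B[1][1] = 6 + 7 = 13, A[1][2] + B[2][1] = -4 + -1 = -5) = -5 (attained at k = 2)
  C[1][2] = min over k of (A[1][0] + B[0][2] = 1 + -5 = -4, A[1][1] + B[1][2] = 6 + 0 = 6, A[1][2] + B[2][2] = -4 + 9 = 5) = -4 (attained at k = 0)
  C[2][0] = min over k of (A[2][0] + B[0][0] = 9 + 6 = 15, A[2][1] + B[1][0] = 9 + 5 = 14, A[2][2] + B[2][0] = 4 + 8 = 12) = 12 (attained at k = 2)
  C[2][1] = min over k of (A[2][0] + B[0][1] = 9 + 5 = 14, A[2][1] + B[1][1] = 9 + 7 = 16, A[2][2] + B[2][1] = 4 + -1 = 3) = 3 (attained at k = 2)
  C[2][2] = min over k of (A[2][0] + B[0][2] = 9 + -5 = 4, A[2][1] + B[1][2] = 9 + 0 = 9, A[2][2] + B[2][2] = 4 + 9 = 13) = 4 (attained at k = 0)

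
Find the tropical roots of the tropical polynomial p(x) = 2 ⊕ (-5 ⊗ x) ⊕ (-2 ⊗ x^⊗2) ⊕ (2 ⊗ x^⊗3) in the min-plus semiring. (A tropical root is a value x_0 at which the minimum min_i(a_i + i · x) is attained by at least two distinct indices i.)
Roots: {-4, -3, 7}

Each tropical root is a break point of the lower envelope of the lines y = a_i + i · x (there are 4 lines, with slopes 0, 1, ..., 3). Only the lines that attain the minimum somewhere contribute to roots; other lines are dominated. Here the surviving (envelope) indices are i = 3, i = 2, i = 1, i = 0.
Intersections between consecutive envelope lines give the roots: for adjacent envelope indices i < j the intersection is x = (a_i − a_j) / (j − i). Reading off the sorted break points: {-4, -3, 7}.
Verification: at each break x_0, at least two indices attain the minimum of min_i(a_i + i · x_0).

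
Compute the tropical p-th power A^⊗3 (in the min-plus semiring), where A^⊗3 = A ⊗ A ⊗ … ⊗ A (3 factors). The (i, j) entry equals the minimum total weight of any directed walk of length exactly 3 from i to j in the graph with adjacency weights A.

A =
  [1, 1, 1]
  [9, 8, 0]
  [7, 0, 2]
A^⊗3 =
  [3, 1, 1]
  [8, 2, 0]
  [7, 0, 2]

Each entry (A^⊗3)_ij equals the minimum over all length-3 walks i = v_0 → v_1 → … → v_3 = j of Σ_t A[v_t][v_{t+1}]. For example, for (i, j) = (0, 2) we minimise over 9 possible intermediate vertex sequences; the minimum is 1, attained along the walk 0 → 2 → 1 → 2.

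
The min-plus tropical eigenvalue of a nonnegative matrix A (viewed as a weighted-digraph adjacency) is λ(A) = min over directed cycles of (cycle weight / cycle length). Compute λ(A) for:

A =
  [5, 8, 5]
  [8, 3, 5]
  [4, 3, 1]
λ(A) = 1

Enumerate directed cycles and compute their means (weight / length). Sample:
  cycle 0 → 0: weight = 5, length = 1, mean = 5/1 ≈ 5.000
  cycle 1 → 1: weight = 3, length = 1, mean = 3/1 ≈ 3.000
  cycle 2 → 2: weight = 1, length = 1, mean = 1/1 ≈ 1.000
  cycle 0 → 1 → 0: weight = 16, length = 2, mean = 16/2 ≈ 8.000
  cycle 0 → 2 → 0: weight = 9, length = 2, mean = 9/2 ≈ 4.500
  cycle 1 → 0 → 1: weight = 16, length = 2, mean = 16/2 ≈ 8.000
Minimum mean = 1.000, attained e.g. along the cycle 2 → 2 with weight 1 and length 1. So λ(A) = 1/1 = 1.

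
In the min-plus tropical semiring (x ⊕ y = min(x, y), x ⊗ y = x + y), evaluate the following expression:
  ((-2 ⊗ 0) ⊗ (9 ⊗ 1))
((-2 ⊗ 0) ⊗ (9 ⊗ 1)) = 8

Expand innermost to outermost. Recall ⊕ takes the minimum of its arguments and ⊗ takes their sum. Working out the expression ((-2 ⊗ 0) ⊗ (9 ⊗ 1)) gives 8.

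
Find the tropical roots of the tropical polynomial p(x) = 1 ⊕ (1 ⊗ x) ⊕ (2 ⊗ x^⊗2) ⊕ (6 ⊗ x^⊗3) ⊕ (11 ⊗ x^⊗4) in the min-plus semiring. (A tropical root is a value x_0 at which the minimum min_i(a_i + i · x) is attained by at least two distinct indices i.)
Roots: {-5, -4, -1, 0}

Each tropical root is a break point of the lower envelope of the lines y = a_i + i · x (there are 5 lines, with slopes 0, 1, ..., 4). Only the lines that attain the minimum somewhere contribute to roots; other lines are dominated. Here the surviving (envelope) indices are i = 4, i = 3, i = 2, i = 1, i = 0.
Intersections between consecutive envelope lines give the roots: for adjacent envelope indices i < j the intersection is x = (a_i − a_j) / (j − i). Reading off the sorted break points: {-5, -4, -1, 0}.
Verification: at each break x_0, at least two indices attain the minimum of min_i(a_i + i · x_0).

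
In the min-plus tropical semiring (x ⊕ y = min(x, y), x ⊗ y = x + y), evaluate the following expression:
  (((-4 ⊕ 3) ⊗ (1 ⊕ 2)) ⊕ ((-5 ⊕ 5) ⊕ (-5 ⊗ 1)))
(((-4 ⊕ 3) ⊗ (1 ⊕ 2)) ⊕ ((-5 ⊕ 5) ⊕ (-5 ⊗ 1))) = -5

Expand innermost to outermost. Recall ⊕ takes the minimum of its arguments and ⊗ takes their sum. Working out the expression (((-4 ⊕ 3) ⊗ (1 ⊕ 2)) ⊕ ((-5 ⊕ 5) ⊕ (-5 ⊗ 1))) gives -5.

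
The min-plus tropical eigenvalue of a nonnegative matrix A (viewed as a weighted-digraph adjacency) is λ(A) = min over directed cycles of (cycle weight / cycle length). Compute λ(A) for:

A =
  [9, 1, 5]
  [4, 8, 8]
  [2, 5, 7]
λ(A) = 5/2

Enumerate directed cycles and compute their means (weight / length). Sample:
  cycle 0 → 0: weight = 9, length = 1, mean = 9/1 ≈ 9.000
  cycle 1 → 1: weight = 8, length = 1, mean = 8/1 ≈ 8.000
  cycle 2 → 2: weight = 7, length = 1, mean = 7/1 ≈ 7.000
  cycle 0 → 1 → 0: weight = 5, length = 2, mean = 5/2 ≈ 2.500
  cycle 0 → 2 → 0: weight = 7, length = 2, mean = 7/2 ≈ 3.500
  cycle 1 → 0 → 1: weight = 5, length = 2, mean = 5/2 ≈ 2.500
Minimum mean = 2.500, attained e.g. along the cycle 0 → 1 → 0 with weight 5 and length 2. So λ(A) = 5/2 = 5/2.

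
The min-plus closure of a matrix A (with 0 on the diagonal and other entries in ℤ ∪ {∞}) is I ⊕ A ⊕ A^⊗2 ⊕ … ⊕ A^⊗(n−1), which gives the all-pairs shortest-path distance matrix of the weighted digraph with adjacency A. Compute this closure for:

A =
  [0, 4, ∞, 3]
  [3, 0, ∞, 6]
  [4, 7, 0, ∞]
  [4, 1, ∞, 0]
Closure =
  [0, 4, ∞, 3]
  [3, 0, ∞, 6]
  [4, 7, 0, 7]
  [4, 1, ∞, 0]

This is the Floyd-Warshall all-pairs shortest-path computation. For each intermediate vertex k = 0, 1, …, 3, update dist[i][j] ← min(dist[i][j], dist[i][k] + dist[k][j]). The final matrix gives, for each (i, j), the minimum total weight of any directed path from i to j (possibly empty when i = j).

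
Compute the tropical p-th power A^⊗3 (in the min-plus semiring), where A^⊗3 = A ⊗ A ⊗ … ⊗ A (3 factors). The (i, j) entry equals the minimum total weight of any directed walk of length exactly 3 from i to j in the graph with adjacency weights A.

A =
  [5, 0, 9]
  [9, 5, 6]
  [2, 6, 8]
A^⊗3 =
  [8, 9, 11]
  [13, 8, 15]
  [11, 7, 8]

Each entry (A^⊗3)_ij equals the minimum over all length-3 walks i = v_0 → v_1 → … → v_3 = j of Σ_t A[v_t][v_{t+1}]. For example, for (i, j) = (0, 2) we minimise over 9 possible intermediate vertex sequences; the minimum is 11, attained along the walk 0 → 0 → 1 → 2.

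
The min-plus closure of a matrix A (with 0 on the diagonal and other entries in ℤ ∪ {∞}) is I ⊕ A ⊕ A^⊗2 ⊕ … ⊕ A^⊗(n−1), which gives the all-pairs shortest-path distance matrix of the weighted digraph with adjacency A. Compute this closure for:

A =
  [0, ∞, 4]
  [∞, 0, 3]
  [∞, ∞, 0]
Closure =
  [0, ∞, 4]
  [∞, 0, 3]
  [∞, ∞, 0]

This is the Floyd-Warshall all-pairs shortest-path computation. For each intermediate vertex k = 0, 1, …, 2, update dist[i][j] ← min(dist[i][j], dist[i][k] + dist[k][j]). The final matrix gives, for each (i, j), the minimum total weight of any directed path from i to j (possibly empty when i = j).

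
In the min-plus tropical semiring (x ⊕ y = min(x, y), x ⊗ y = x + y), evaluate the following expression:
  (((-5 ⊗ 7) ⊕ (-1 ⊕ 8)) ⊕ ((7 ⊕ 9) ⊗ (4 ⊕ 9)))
(((-5 ⊗ 7) ⊕ (-1 ⊕ 8)) ⊕ ((7 ⊕ 9) ⊗ (4 ⊕ 9))) = -1

Expand innermost to outermost. Recall ⊕ takes the minimum of its arguments and ⊗ takes their sum. Working out the expression (((-5 ⊗ 7) ⊕ (-1 ⊕ 8)) ⊕ ((7 ⊕ 9) ⊗ (4 ⊕ 9))) gives -1.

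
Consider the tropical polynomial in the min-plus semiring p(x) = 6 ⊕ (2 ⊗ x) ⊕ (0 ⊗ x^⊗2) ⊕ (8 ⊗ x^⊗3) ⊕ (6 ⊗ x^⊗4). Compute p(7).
p(7) = 6

A tropical monomial a ⊗ x^⊗i evaluates to a + i · x. Evaluating each term at x = 7:
  Term 0 contributes 6 + 0 · 7 = 6
  Term 1 contributes 2 + 1 · 7 = 9
  Term 2 contributes 0 + 2 · 7 = 14
  Term 3 contributes 8 + 3 · 7 = 29
  Term 4 contributes 6 + 4 · 7 = 34
p(7) = ⊕ of these = min[6, 9, 14, 29, 34] = 6.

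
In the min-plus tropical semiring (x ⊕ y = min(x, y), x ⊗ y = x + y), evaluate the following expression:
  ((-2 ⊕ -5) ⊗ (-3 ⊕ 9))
((-2 ⊕ -5) ⊗ (-3 ⊕ 9)) = -8

Expand innermost to outermost. Recall ⊕ takes the minimum of its arguments and ⊗ takes their sum. Working out the expression ((-2 ⊕ -5) ⊗ (-3 ⊕ 9)) gives -8.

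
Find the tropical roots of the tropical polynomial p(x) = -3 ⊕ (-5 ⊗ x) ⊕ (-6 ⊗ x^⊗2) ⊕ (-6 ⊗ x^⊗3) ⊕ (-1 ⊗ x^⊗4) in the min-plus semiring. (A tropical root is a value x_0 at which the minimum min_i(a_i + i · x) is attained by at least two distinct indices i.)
Roots: {-5, 0, 1, 2}

Each tropical root is a break point of the lower envelope of the lines y = a_i + i · x (there are 5 lines, with slopes 0, 1, ..., 4). Only the lines that attain the minimum somewhere contribute to roots; other lines are dominated. Here the surviving (envelope) indices are i = 4, i = 3, i = 2, i = 1, i = 0.
Intersections between consecutive envelope lines give the roots: for adjacent envelope indices i < j the intersection is x = (a_i − a_j) / (j − i). Reading off the sorted break points: {-5, 0, 1, 2}.
Verification: at each break x_0, at least two indices attain the minimum of min_i(a_i + i · x_0).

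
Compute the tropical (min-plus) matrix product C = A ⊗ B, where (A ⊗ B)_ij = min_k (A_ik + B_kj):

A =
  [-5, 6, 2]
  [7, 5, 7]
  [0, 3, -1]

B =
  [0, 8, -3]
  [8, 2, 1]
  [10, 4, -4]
A ⊗ B =
  [-5, 3, -8]
  [7, 7, 3]
  [0, 3, -5]

Apply the min-plus product entry-by-entry:
  C[0][0] = min over k of (A[0][0] + B[0][0] = -5 + 0 = -5, A[0][1] + B[1][0] = 6 + 8 = 14, A[0][2] + B[2][0] = 2 + 10 = 12) = -5 (attained at k = 0)
  C[0][1] = min over k of (A[0][0] + B[0][1] = -5 + 8 = 3, A[0][1] + B[1][1] = 6 + 2 = 8, A[0][2] + B[2][1] = 2 + 4 = 6) = 3 (attained at k = 0)
  C[0][2] = min over k of (A[0][0] + B[0][2] = -5 + -3 = -8, A[0][1] + B[1][2] = 6 + 1 = 7, A[0][2] + B[2][2] = 2 + -4 = -2) = -8 (attained at k = 0)
  C[1][0] = min over k of (A[1][0] + B[0][0] = 7 + 0 = 7, A[1][1] + B[1][0] = 5 + 8 = 13, A[1][2] + B[2][0] = 7 + 10 = 17) = 7 (attained at k = 0)
  C[1][1] = min over k of (A[1][0] + B[0][1] = 7 + 8 = 15, A[1][1] + B[1][1] = 5 + 2 = 7, A[1][2] + B[2][1] = 7 + 4 = 11) = 7 (attained at k = 1)
  C[1][2] = min over k of (A[1][0] + B[0][2] = 7 + -3 = 4, A[1][1] + B[1][2] = 5 + 1 = 6, A[1][2] + B[2][2] = 7 + -4 = 3) = 3 (attained at k = 2)
  C[2][0] = min over k of (A[2][0] + B[0][0] = 0 + 0 = 0, A[2][1] + B[1][0] = 3 + 8 = 11, A[2][2] + B[2][0] = -1 + 10 = 9) = 0 (attained at k = 0)
  C[2][1] = min over k of (A[2][0] + B[0][1] = 0 + 8 = 8, A[2][1] + B[1][1] = 3 + 2 = 5, A[2][2] + B[2][1] = -1 + 4 = 3) = 3 (attained at k = 2)
  C[2][2] = min over k of (A[2][0] + B[0][2] = 0 + -3 = -3, A[2][1] + B[1][2] = 3 + 1 = 4, A[2][2] + B[2][2] = -1 + -4 = -5) = -5 (attained at k = 2)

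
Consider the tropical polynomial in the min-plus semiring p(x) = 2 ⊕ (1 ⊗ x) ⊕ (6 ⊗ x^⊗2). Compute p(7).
p(7) = 2

A tropical monomial a ⊗ x^⊗i evaluates to a + i · x. Evaluating each term at x = 7:
  Term 0 contributes 2 + 0 · 7 = 2
  Term 1 contributes 1 + 1 · 7 = 8
  Term 2 contributes 6 + 2 · 7 = 20
p(7) = ⊕ of these = min[2, 8, 20] = 2.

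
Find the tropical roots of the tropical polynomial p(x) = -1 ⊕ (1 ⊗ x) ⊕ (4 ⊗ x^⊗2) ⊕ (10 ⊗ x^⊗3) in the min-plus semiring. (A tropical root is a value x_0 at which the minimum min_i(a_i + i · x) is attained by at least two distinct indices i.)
Roots: {-6, -3, -2}

Each tropical root is a break point of the lower envelope of the lines y = a_i + i · x (there are 4 lines, with slopes 0, 1, ..., 3). Only the lines that attain the minimum somewhere contribute to roots; other lines are dominated. Here the surviving (envelope) indices are i = 3, i = 2, i = 1, i = 0.
Intersections between consecutive envelope lines give the roots: for adjacent envelope indices i < j the intersection is x = (a_i − a_j) / (j − i). Reading off the sorted break points: {-6, -3, -2}.
Verification: at each break x_0, at least two indices attain the minimum of min_i(a_i + i · x_0).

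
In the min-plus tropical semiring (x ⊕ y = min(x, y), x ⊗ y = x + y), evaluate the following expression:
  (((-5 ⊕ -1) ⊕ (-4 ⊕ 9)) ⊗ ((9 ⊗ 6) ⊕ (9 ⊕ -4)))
(((-5 ⊕ -1) ⊕ (-4 ⊕ 9)) ⊗ ((9 ⊗ 6) ⊕ (9 ⊕ -4))) = -9

Expand innermost to outermost. Recall ⊕ takes the minimum of its arguments and ⊗ takes their sum. Working out the expression (((-5 ⊕ -1) ⊕ (-4 ⊕ 9)) ⊗ ((9 ⊗ 6) ⊕ (9 ⊕ -4))) gives -9.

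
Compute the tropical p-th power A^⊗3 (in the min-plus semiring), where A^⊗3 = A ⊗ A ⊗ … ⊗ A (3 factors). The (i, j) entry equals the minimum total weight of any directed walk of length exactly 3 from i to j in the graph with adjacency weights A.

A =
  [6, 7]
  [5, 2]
A^⊗3 =
  [14, 11]
  [9, 6]

Each entry (A^⊗3)_ij equals the minimum over all length-3 walks i = v_0 → v_1 → … → v_3 = j of Σ_t A[v_t][v_{t+1}]. For example, for (i, j) = (0, 1) we minimise over 4 possible intermediate vertex sequences; the minimum is 11, attained along the walk 0 → 1 → 1 → 1.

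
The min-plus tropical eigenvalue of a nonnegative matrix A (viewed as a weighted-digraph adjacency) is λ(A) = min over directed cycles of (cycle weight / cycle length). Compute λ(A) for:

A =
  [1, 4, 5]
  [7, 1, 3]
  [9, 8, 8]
λ(A) = 1

Enumerate directed cycles and compute their means (weight / length). Sample:
  cycle 0 → 0: weight = 1, length = 1, mean = 1/1 ≈ 1.000
  cycle 1 → 1: weight = 1, length = 1, mean = 1/1 ≈ 1.000
  cycle 2 → 2: weight = 8, length = 1, mean = 8/1 ≈ 8.000
  cycle 0 → 1 → 0: weight = 11, length = 2, mean = 11/2 ≈ 5.500
  cycle 0 → 2 → 0: weight = 14, length = 2, mean = 14/2 ≈ 7.000
  cycle 1 → 0 → 1: weight = 11, length = 2, mean = 11/2 ≈ 5.500
Minimum mean = 1.000, attained e.g. along the cycle 0 → 0 with weight 1 and length 1. So λ(A) = 1/1 = 1.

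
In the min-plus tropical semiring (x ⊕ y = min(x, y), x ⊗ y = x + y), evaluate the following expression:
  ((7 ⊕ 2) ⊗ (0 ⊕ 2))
((7 ⊕ 2) ⊗ (0 ⊕ 2)) = 2

Expand innermost to outermost. Recall ⊕ takes the minimum of its arguments and ⊗ takes their sum. Working out the expression ((7 ⊕ 2) ⊗ (0 ⊕ 2)) gives 2.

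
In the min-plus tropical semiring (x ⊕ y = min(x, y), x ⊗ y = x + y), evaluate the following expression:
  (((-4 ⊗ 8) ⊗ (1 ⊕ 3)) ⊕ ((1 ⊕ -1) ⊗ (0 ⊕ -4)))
(((-4 ⊗ 8) ⊗ (1 ⊕ 3)) ⊕ ((1 ⊕ -1) ⊗ (0 ⊕ -4))) = -5

Expand innermost to outermost. Recall ⊕ takes the minimum of its arguments and ⊗ takes their sum. Working out the expression (((-4 ⊗ 8) ⊗ (1 ⊕ 3)) ⊕ ((1 ⊕ -1) ⊗ (0 ⊕ -4))) gives -5.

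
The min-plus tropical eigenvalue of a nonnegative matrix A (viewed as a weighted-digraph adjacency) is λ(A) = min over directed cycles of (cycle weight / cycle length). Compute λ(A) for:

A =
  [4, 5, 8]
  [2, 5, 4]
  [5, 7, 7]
λ(A) = 7/2

Enumerate directed cycles and compute their means (weight / length). Sample:
  cycle 0 → 0: weight = 4, length = 1, mean = 4/1 ≈ 4.000
  cycle 1 → 1: weight = 5, length = 1, mean = 5/1 ≈ 5.000
  cycle 2 → 2: weight = 7, length = 1, mean = 7/1 ≈ 7.000
  cycle 0 → 1 → 0: weight = 7, length = 2, mean = 7/2 ≈ 3.500
  cycle 0 → 2 → 0: weight = 13, length = 2, mean = 13/2 ≈ 6.500
  cycle 1 → 0 → 1: weight = 7, length = 2, mean = 7/2 ≈ 3.500
Minimum mean = 3.500, attained e.g. along the cycle 0 → 1 → 0 with weight 7 and length 2. So λ(A) = 7/2 = 7/2.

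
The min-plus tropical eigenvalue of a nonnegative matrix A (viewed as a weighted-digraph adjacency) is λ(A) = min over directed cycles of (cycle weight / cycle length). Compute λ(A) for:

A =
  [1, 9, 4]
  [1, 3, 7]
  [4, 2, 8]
λ(A) = 1

Enumerate directed cycles and compute their means (weight / length). Sample:
  cycle 0 → 0: weight = 1, length = 1, mean = 1/1 ≈ 1.000
  cycle 1 → 1: weight = 3, length = 1, mean = 3/1 ≈ 3.000
  cycle 2 → 2: weight = 8, length = 1, mean = 8/1 ≈ 8.000
  cycle 0 → 1 → 0: weight = 10, length = 2, mean = 10/2 ≈ 5.000
  cycle 0 → 2 → 0: weight = 8, length = 2, mean = 8/2 ≈ 4.000
  cycle 1 → 0 → 1: weight = 10, length = 2, mean = 10/2 ≈ 5.000
Minimum mean = 1.000, attained e.g. along the cycle 0 → 0 with weight 1 and length 1. So λ(A) = 1/1 = 1.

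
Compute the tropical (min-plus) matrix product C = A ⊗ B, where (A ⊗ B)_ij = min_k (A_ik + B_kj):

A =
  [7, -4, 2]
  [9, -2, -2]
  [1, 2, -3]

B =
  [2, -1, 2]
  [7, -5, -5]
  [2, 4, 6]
A ⊗ B =
  [3, -9, -9]
  [0, -7, -7]
  [-1, -3, -3]

Apply the min-plus product entry-by-entry:
  C[0][0] = min over k of (A[0][0] + B[0][0] = 7 + 2 = 9, A[0][1] + B[1][0] = -4 + 7 = 3, A[0][2] + B[2][0] = 2 + 2 = 4) = 3 (attained at k = 1)
  C[0][1] = min over k of (A[0][0] + B[0][1] = 7 + -1 = 6, A[0][1] + B[1][1] = -4 + -5 = -9, A[0][2] + B[2][1] = 2 + 4 = 6) = -9 (attained at k = 1)
  C[0][2] = min over k of (A[0][0] + B[0][2] = 7 + 2 = 9, A[0][1] + B[1][2] = -4 + -5 = -9, A[0][2] + B[2][2] = 2 + 6 = 8) = -9 (attained at k = 1)
  C[1][0] = min over k of (A[1][0] + B[0][0] = 9 + 2 = 11, A[1][1] + B[1][0] = -2 + 7 = 5, A[1][2] + B[2][0] = -2 + 2 = 0) = 0 (attained at k = 2)
  C[1][1] = min over k of (A[1][0] + B[0][1] = 9 + -1 = 8, A[1][1] + B[1][1] = -2 + -5 = -7, A[1][2] + B[2][1] = -2 + 4 = 2) = -7 (attained at k = 1)
  C[1][2] = min over k of (A[1][0] + B[0][2] = 9 + 2 = 11, A[1][1] + B[1][2] = -2 + -5 = -7, A[1][2] + B[2][2] = -2 + 6 = 4) = -7 (attained at k = 1)
  C[2][0] = min over k of (A[2][0] + B[0][0] = 1 + 2 = 3, A[2][1] + B[1][0] = 2 + 7 = 9, A[2][2] + B[2][0] = -3 + 2 = -1) = -1 (attained at k = 2)
  C[2][1] = min over k of (A[2][0] + B[0][1] = 1 + -1 = 0, A[2][1] + B[1][1] = 2 + -5 = -3, A[2][2] + B[2][1] = -3 + 4 = 1) = -3 (attained at k = 1)
  C[2][2] = min over k of (A[2][0] + B[0][2] = 1 + 2 = 3, A[2][1] + B[1][2] = 2 + -5 = -3, A[2][2] + B[2][2] = -3 + 6 = 3) = -3 (attained at k = 1)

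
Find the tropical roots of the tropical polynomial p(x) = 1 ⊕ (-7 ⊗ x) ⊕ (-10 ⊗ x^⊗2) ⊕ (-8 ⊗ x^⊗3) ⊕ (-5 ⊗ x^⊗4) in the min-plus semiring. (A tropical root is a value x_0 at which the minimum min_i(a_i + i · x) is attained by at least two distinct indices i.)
Roots: {-3, -2, 3, 8}

Each tropical root is a break point of the lower envelope of the lines y = a_i + i · x (there are 5 lines, with slopes 0, 1, ..., 4). Only the lines that attain the minimum somewhere contribute to roots; other lines are dominated. Here the surviving (envelope) indices are i = 4, i = 3, i = 2, i = 1, i = 0.
Intersections between consecutive envelope lines give the roots: for adjacent envelope indices i < j the intersection is x = (a_i − a_j) / (j − i). Reading off the sorted break points: {-3, -2, 3, 8}.
Verification: at each break x_0, at least two indices attain the minimum of min_i(a_i + i · x_0).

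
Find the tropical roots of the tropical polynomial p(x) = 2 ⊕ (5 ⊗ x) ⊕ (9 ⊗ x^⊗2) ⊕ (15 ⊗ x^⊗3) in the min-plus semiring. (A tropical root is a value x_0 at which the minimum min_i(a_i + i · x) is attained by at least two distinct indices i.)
Roots: {-6, -4, -3}

Each tropical root is a break point of the lower envelope of the lines y = a_i + i · x (there are 4 lines, with slopes 0, 1, ..., 3). Only the lines that attain the minimum somewhere contribute to roots; other lines are dominated. Here the surviving (envelope) indices are i = 3, i = 2, i = 1, i = 0.
Intersections between consecutive envelope lines give the roots: for adjacent envelope indices i < j the intersection is x = (a_i − a_j) / (j − i). Reading off the sorted break points: {-6, -4, -3}.
Verification: at each break x_0, at least two indices attain the minimum of min_i(a_i + i · x_0).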